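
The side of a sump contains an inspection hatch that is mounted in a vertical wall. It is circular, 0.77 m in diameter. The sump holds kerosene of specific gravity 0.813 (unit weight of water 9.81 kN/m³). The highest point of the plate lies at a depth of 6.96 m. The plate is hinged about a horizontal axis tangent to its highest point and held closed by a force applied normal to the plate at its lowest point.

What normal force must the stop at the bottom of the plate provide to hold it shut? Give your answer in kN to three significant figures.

P ≈ 13.8 kN

γ = 0.813 × 9.81 = 7.97553 kN/m³.
The centroid is at the centre, 0.385 m below the top of the plate, so the centroid depth is h_c = 6.96 + 0.385 = 7.345 m.
A = π(0.385)² = 0.465663 m².
Resultant F = γ·h_c·A = 7.97553 × 7.345 × 0.465663 = 27.2787 kN.
I_c = πr⁴/4 = π × 0.385⁴/4 = 0.0172557 m⁴.
Centre of pressure: y_p = y_c + I_c/(y_c·A) = 7.345 + 0.0172557/(7.345 × 0.465663) = 7.345 + 0.00504509 = 7.35005 m along the plane.
The resultant acts 0.385 + 0.00504509 = 0.390045 m (along the plate) below the hinge at the top edge, so the moment about the hinge is M = F × 0.390045 = 27.2787 × 0.390045 = 10.6399 kN·m.
A normal force at the bottom, 0.77 m from the hinge, must supply this moment: P = 10.6399/0.77 = 13.8181 kN.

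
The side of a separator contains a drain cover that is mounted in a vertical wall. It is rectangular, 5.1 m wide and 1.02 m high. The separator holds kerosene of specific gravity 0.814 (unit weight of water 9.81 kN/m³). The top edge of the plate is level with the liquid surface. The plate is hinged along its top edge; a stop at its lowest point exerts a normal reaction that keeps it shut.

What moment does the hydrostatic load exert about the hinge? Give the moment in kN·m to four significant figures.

γ = 0.814 × 9.81 = 7.98534 kN/m³.
The centroid lies 1.02/2 = 0.51 m below the top edge, so the centroid depth is h_c = 0.51 m.
A = 5.1 × 1.02 = 5.202 m².
Resultant F = γ·h_c·A = 7.98534 × 0.51 × 5.202 = 21.1853 kN.
I_c = b·h³/12 = 5.1 × 1.02³/12 = 0.451013 m⁴.
Centre of pressure: y_p = y_c + I_c/(y_c·A) = 0.51 + 0.451013/(0.51 × 5.202) = 0.51 + 0.17 = 0.68 m along the plane.
The resultant acts 0.51 + 0.17 = 0.68 m (along the plate) below the hinge at the top edge, so the moment about the hinge is M = F × 0.68 = 21.1853 × 0.68 = 14.406 kN·m.

M ≈ 14.41 kN·m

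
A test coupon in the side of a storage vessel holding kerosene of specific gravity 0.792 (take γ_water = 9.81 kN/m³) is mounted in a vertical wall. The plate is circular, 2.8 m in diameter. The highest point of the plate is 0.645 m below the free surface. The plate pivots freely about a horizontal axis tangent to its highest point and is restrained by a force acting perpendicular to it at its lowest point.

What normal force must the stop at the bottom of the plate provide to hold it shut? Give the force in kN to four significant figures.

γ = 0.792 × 9.81 = 7.76952 kN/m³.
The centroid is at the centre, 1.4 m below the top of the plate, so the centroid depth is h_c = 0.645 + 1.4 = 2.045 m.
A = π(1.4)² = 6.15752 m².
Resultant F = γ·h_c·A = 7.76952 × 2.045 × 6.15752 = 97.8348 kN.
I_c = πr⁴/4 = π × 1.4⁴/4 = 3.01719 m⁴.
Centre of pressure: y_p = y_c + I_c/(y_c·A) = 2.045 + 3.01719/(2.045 × 6.15752) = 2.045 + 0.239609 = 2.28461 m along the plane.
The resultant acts 1.4 + 0.239609 = 1.63961 m (along the plate) below the hinge at the top edge, so the moment about the hinge is M = F × 1.63961 = 97.8348 × 1.63961 = 160.411 kN·m.
A normal force at the bottom, 2.8 m from the hinge, must supply this moment: P = 160.411/2.8 = 57.2896 kN.

P ≈ 57.29 kN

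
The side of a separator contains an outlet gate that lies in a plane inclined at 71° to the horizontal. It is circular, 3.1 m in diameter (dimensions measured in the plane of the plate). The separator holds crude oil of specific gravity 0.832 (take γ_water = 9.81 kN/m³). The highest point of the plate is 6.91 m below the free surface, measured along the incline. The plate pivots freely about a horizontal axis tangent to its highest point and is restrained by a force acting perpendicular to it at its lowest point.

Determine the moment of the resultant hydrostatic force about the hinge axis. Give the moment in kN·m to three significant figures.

γ = 0.832 × 9.81 = 8.16192 kN/m³.
Let θ = 71° be the plate's angle to the horizontal; measure y along the incline from where the plane meets the free surface. Vertical depth h = y·sinθ with sinθ = 0.945519.
The centroid is at the centre, 1.55 m below the top of the plate, so y_c = 6.91 + 1.55 = 8.46 m and h_c = 8.46 × 0.945519 = 7.99909 m.
A = π(1.55)² = 7.54768 m².
Resultant F = γ·h_c·A = 8.16192 × 7.99909 × 7.54768 = 492.772 kN.
I_c = πr⁴/4 = π × 1.55⁴/4 = 4.53332 m⁴.
Centre of pressure: y_p = y_c + I_c/(y_c·A) = 8.46 + 4.53332/(8.46 × 7.54768) = 8.46 + 0.0709958 = 8.531 m along the plane.
The resultant acts 1.55 + 0.0709958 = 1.621 m (along the plate) below the hinge at the top edge, so the moment about the hinge is M = F × 1.621 = 492.772 × 1.621 = 798.783 kN·m.

M ≈ 799 kN·m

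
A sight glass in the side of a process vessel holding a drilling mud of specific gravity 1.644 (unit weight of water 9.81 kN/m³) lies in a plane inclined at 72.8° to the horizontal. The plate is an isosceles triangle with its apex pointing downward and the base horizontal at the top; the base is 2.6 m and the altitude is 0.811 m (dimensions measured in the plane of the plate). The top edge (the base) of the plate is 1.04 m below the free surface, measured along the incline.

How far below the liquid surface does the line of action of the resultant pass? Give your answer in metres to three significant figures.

h_p = 1.28 m

γ = 1.644 × 9.81 = 16.12764 kN/m³.
Let θ = 72.8° be the plate's angle to the horizontal; measure y along the incline from where the plane meets the free surface. Vertical depth h = y·sinθ with sinθ = 0.955278.
With the apex down, the centroid sits h/3 = 0.811/3 = 0.270333 m below the base (the top edge), so y_c = 1.04 + 0.270333 = 1.31033 m and h_c = 1.31033 × 0.955278 = 1.25173 m.
A = ½ × 2.6 × 0.811 = 1.0543 m².
Resultant F = γ·h_c·A = 16.12764 × 1.25173 × 1.0543 = 21.2836 kN.
I_c = b·h³/36 = 2.6 × 0.811³/36 = 0.0385242 m⁴.
Centre of pressure: y_p = y_c + I_c/(y_c·A) = 1.31033 + 0.0385242/(1.31033 × 1.0543) = 1.31033 + 0.0278862 = 1.33822 m along the plane.
Vertically, h_p = y_p·sinθ = 1.33822 × 0.955278 = 1.27837 m.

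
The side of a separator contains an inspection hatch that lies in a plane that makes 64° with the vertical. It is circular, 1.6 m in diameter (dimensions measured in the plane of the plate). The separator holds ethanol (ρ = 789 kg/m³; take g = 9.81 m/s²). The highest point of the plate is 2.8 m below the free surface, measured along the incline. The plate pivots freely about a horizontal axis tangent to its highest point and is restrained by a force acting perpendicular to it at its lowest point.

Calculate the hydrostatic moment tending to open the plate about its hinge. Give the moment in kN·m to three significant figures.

M ≈ 20.7 kN·m

γ = ρg = 789 × 9.81 / 1000 = 7.74009 kN/m³.
The plate makes 64° with the vertical, i.e. θ = 90° − 64° = 26° to the horizontal. Measuring y along the incline from the free-surface line, vertical depth h = y·sinθ with sinθ = 0.438371.
The centroid is at the centre, 0.8 m below the top of the plate, so y_c = 2.8 + 0.8 = 3.6 m and h_c = 3.6 × 0.438371 = 1.57814 m.
A = π(0.8)² = 2.01062 m².
Resultant F = γ·h_c·A = 7.74009 × 1.57814 × 2.01062 = 24.5596 kN.
I_c = πr⁴/4 = π × 0.8⁴/4 = 0.321699 m⁴.
Centre of pressure: y_p = y_c + I_c/(y_c·A) = 3.6 + 0.321699/(3.6 × 2.01062) = 3.6 + 0.0444444 = 3.64444 m along the plane.
The resultant acts 0.8 + 0.0444444 = 0.844444 m (along the plate) below the hinge at the top edge, so the moment about the hinge is M = F × 0.844444 = 24.5596 × 0.844444 = 20.7392 kN·m.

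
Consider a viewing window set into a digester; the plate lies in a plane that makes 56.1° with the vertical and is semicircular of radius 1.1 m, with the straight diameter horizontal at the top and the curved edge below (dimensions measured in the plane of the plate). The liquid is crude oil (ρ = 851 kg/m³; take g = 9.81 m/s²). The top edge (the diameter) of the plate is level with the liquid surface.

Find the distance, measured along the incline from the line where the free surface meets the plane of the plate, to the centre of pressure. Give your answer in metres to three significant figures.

γ = ρg = 851 × 9.81 / 1000 = 8.34831 kN/m³.
The plate makes 56.1° with the vertical, i.e. θ = 90° − 56.1° = 33.9° to the horizontal. Measuring y along the incline from the free-surface line, vertical depth h = y·sinθ with sinθ = 0.557745.
The centroid of a semicircle lies 4r/(3π) = 0.466854 m from the diameter, here below the top edge, so y_c = 0.466854 m and h_c = 0.466854 × 0.557745 = 0.260385 m.
A = πr²/2 = π × 1.1²/2 = 1.90066 m².
Resultant F = γ·h_c·A = 8.34831 × 0.260385 × 1.90066 = 4.13161 kN.
I_c = (π/8 − 8/(9π))·r⁴ = 0.109757 × 1.1⁴ = 0.160695 m⁴.
Centre of pressure: y_p = y_c + I_c/(y_c·A) = 0.466854 + 0.160695/(0.466854 × 1.90066) = 0.466854 + 0.181099 = 0.647953 m along the plane.

y_p = 0.648 m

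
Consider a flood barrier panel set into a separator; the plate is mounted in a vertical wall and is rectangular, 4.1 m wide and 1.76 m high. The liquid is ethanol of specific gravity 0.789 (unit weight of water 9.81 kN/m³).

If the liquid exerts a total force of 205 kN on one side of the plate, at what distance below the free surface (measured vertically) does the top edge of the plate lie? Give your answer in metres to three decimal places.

d_top ≈ 2.790 m

γ = 0.789 × 9.81 = 7.74009 kN/m³.
A = 4.1 × 1.76 = 7.216 m².
From F = γ·h_c·A, the centroid depth is h_c = 205/(7.74009 × 7.216) = 3.67038 m.
The centroid lies 1.76/2 = 0.88 m below the top edge, so the top edge sits at h_top = 3.67038 − 0.88 = 2.79038 m below the surface.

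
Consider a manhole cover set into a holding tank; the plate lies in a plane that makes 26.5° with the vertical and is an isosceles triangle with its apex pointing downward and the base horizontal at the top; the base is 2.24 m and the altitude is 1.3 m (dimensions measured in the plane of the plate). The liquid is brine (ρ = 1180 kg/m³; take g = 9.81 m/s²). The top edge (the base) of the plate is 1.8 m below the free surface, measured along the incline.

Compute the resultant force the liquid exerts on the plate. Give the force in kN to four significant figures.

F ≈ 33.69 kN

γ = ρg = 1180 × 9.81 / 1000 = 11.5758 kN/m³.
The plate makes 26.5° with the vertical, i.e. θ = 90° − 26.5° = 63.5° to the horizontal. Measuring y along the incline from the free-surface line, vertical depth h = y·sinθ with sinθ = 0.894934.
With the apex down, the centroid sits h/3 = 1.3/3 = 0.433333 m below the base (the top edge), so y_c = 1.8 + 0.433333 = 2.23333 m and h_c = 2.23333 × 0.894934 = 1.99868 m.
A = ½ × 2.24 × 1.3 = 1.456 m².
Resultant F = γ·h_c·A = 11.5758 × 1.99868 × 1.456 = 33.6865 kN.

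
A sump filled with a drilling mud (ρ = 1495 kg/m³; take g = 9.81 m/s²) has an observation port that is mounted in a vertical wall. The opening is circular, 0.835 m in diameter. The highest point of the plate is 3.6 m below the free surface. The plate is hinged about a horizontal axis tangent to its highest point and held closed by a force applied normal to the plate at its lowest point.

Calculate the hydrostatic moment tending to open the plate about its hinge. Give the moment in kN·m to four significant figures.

γ = ρg = 1495 × 9.81 / 1000 = 14.66595 kN/m³.
The centroid is at the centre, 0.4175 m below the top of the plate, so the centroid depth is h_c = 3.6 + 0.4175 = 4.0175 m.
A = π(0.4175)² = 0.547599 m².
Resultant F = γ·h_c·A = 14.66595 × 4.0175 × 0.547599 = 32.2648 kN.
I_c = πr⁴/4 = π × 0.4175⁴/4 = 0.0238625 m⁴.
Centre of pressure: y_p = y_c + I_c/(y_c·A) = 4.0175 + 0.0238625/(4.0175 × 0.547599) = 4.0175 + 0.0108467 = 4.02835 m along the plane.
The resultant acts 0.4175 + 0.0108467 = 0.428347 m (along the plate) below the hinge at the top edge, so the moment about the hinge is M = F × 0.428347 = 32.2648 × 0.428347 = 13.8205 kN·m.

M ≈ 13.82 kN·m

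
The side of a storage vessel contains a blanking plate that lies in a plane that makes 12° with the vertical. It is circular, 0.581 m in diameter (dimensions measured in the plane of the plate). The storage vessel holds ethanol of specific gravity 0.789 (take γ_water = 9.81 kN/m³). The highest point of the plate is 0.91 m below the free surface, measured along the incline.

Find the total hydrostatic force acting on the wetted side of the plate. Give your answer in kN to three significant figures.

γ = 0.789 × 9.81 = 7.74009 kN/m³.
The plate makes 12° with the vertical, i.e. θ = 90° − 12° = 78° to the horizontal. Measuring y along the incline from the free-surface line, vertical depth h = y·sinθ with sinθ = 0.978148.
The centroid is at the centre, 0.2905 m below the top of the plate, so y_c = 0.91 + 0.2905 = 1.2005 m and h_c = 1.2005 × 0.978148 = 1.17427 m.
A = π(0.2905)² = 0.26512 m².
Resultant F = γ·h_c·A = 7.74009 × 1.17427 × 0.26512 = 2.40966 kN.

F ≈ 2.41 kN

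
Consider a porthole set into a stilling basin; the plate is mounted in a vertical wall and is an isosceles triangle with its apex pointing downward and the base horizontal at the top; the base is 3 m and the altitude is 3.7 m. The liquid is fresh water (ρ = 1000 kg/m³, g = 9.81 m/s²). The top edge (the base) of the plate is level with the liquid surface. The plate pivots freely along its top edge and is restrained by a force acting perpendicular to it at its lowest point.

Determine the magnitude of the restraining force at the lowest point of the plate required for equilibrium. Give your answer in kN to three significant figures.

γ = ρg = 1000 × 9.81 = 9810 N/m³ = 9.81 kN/m³.
With the apex down, the centroid sits h/3 = 3.7/3 = 1.23333 m below the base (the top edge), so the centroid depth is h_c = 1.23333 m.
A = ½ × 3 × 3.7 = 5.55 m².
Resultant F = γ·h_c·A = 9.81 × 1.23333 × 5.55 = 67.1493 kN.
I_c = b·h³/36 = 3 × 3.7³/36 = 4.22108 m⁴.
Centre of pressure: y_p = y_c + I_c/(y_c·A) = 1.23333 + 4.22108/(1.23333 × 5.55) = 1.23333 + 0.616668 = 1.85 m along the plane.
The resultant acts 1.23333 + 0.616668 = 1.85 m (along the plate) below the hinge at the top edge, so the moment about the hinge is M = F × 1.85 = 67.1493 × 1.85 = 124.226 kN·m.
A normal force at the bottom, 3.7 m from the hinge, must supply this moment: P = 124.226/3.7 = 33.5746 kN.

P ≈ 33.6 kN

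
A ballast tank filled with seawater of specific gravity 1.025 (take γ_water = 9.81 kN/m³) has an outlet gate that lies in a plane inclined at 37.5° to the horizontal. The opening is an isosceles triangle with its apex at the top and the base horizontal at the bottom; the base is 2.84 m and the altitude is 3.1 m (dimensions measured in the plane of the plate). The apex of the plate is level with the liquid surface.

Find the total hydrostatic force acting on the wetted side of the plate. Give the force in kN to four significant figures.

F ≈ 55.69 kN

γ = 1.025 × 9.81 = 10.05525 kN/m³.
Let θ = 37.5° be the plate's angle to the horizontal; measure y along the incline from where the plane meets the free surface. Vertical depth h = y·sinθ with sinθ = 0.608761.
With the apex up, the centroid sits 2h/3 = 2 × 3.1/3 = 2.06667 m below the apex, so y_c = 2.06667 m and h_c = 2.06667 × 0.608761 = 1.25811 m.
A = ½ × 2.84 × 3.1 = 4.402 m².
Resultant F = γ·h_c·A = 10.05525 × 1.25811 × 4.402 = 55.688 kN.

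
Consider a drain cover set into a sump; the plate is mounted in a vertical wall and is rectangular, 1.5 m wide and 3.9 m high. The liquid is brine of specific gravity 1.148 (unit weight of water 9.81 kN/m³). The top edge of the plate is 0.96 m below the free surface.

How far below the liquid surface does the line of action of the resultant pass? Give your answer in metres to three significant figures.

h_p = 3.35 m

γ = 1.148 × 9.81 = 11.26188 kN/m³.
The centroid lies 3.9/2 = 1.95 m below the top edge, so the centroid depth is h_c = 0.96 + 1.95 = 2.91 m.
A = 1.5 × 3.9 = 5.85 m².
Resultant F = γ·h_c·A = 11.26188 × 2.91 × 5.85 = 191.717 kN.
I_c = b·h³/12 = 1.5 × 3.9³/12 = 7.41487 m⁴.
Centre of pressure: y_p = y_c + I_c/(y_c·A) = 2.91 + 7.41487/(2.91 × 5.85) = 2.91 + 0.435567 = 3.34557 m along the plane.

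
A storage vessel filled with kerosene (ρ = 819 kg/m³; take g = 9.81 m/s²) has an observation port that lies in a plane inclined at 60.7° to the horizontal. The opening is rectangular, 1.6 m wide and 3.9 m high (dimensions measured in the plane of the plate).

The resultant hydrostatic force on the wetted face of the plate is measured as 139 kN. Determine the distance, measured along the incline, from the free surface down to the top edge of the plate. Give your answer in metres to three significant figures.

γ = ρg = 819 × 9.81 / 1000 = 8.03439 kN/m³.
A = 1.6 × 3.9 = 6.24 m².
From F = γ·h_c·A, the centroid depth is h_c = 139/(8.03439 × 6.24) = 2.77254 m.
Let θ = 60.7° be the plate's angle to the horizontal; measure y along the incline from where the plane meets the free surface. Vertical depth h = y·sinθ with sinθ = 0.872069.
Along the incline, y_c = h_c/sinθ = 2.77254/0.872069 = 3.17927 m.
The centroid lies 3.9/2 = 1.95 m below the top edge, so the top edge sits at y_top = 3.17927 − 1.95 = 1.22927 m along the incline.

y_top ≈ 1.23 m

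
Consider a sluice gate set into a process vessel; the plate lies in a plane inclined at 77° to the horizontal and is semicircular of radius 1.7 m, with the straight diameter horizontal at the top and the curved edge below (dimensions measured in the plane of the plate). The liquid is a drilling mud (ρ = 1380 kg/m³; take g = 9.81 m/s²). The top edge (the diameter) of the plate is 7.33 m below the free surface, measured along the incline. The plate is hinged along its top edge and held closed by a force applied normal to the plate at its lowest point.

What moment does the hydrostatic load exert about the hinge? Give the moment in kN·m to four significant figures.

γ = ρg = 1380 × 9.81 / 1000 = 13.5378 kN/m³.
Let θ = 77° be the plate's angle to the horizontal; measure y along the incline from where the plane meets the free surface. Vertical depth h = y·sinθ with sinθ = 0.974370.
The centroid of a semicircle lies 4r/(3π) = 0.721502 m from the diameter, here below the top edge, so y_c = 7.33 + 0.721502 = 8.0515 m and h_c = 8.0515 × 0.974370 = 7.84514 m.
A = πr²/2 = π × 1.7²/2 = 4.5396 m².
Resultant F = γ·h_c·A = 13.5378 × 7.84514 × 4.5396 = 482.132 kN.
I_c = (π/8 − 8/(9π))·r⁴ = 0.109757 × 1.7⁴ = 0.916701 m⁴.
Centre of pressure: y_p = y_c + I_c/(y_c·A) = 8.0515 + 0.916701/(8.0515 × 4.5396) = 8.0515 + 0.0250803 = 8.07658 m along the plane.
The resultant acts 0.721502 + 0.0250803 = 0.746582 m (along the plate) below the hinge at the top edge, so the moment about the hinge is M = F × 0.746582 = 482.132 × 0.746582 = 359.951 kN·m.

M ≈ 360.0 kN·m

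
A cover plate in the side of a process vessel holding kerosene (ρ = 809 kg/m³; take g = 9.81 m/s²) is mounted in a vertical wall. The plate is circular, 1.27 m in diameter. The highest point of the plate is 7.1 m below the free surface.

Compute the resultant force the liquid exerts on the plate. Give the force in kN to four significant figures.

F ≈ 77.76 kN

γ = ρg = 809 × 9.81 / 1000 = 7.93629 kN/m³.
The centroid is at the centre, 0.635 m below the top of the plate, so the centroid depth is h_c = 7.1 + 0.635 = 7.735 m.
A = π(0.635)² = 1.26677 m².
Resultant F = γ·h_c·A = 7.93629 × 7.735 × 1.26677 = 77.7635 kN.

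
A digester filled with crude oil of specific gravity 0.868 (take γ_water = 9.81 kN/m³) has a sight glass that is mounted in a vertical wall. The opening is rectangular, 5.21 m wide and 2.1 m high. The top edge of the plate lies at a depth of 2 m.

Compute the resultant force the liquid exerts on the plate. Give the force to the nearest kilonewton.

F ≈ 284 kN

γ = 0.868 × 9.81 = 8.51508 kN/m³.
The centroid lies 2.1/2 = 1.05 m below the top edge, so the centroid depth is h_c = 2 + 1.05 = 3.05 m.
A = 5.21 × 2.1 = 10.941 m².
Resultant F = γ·h_c·A = 8.51508 × 3.05 × 10.941 = 284.149 kN.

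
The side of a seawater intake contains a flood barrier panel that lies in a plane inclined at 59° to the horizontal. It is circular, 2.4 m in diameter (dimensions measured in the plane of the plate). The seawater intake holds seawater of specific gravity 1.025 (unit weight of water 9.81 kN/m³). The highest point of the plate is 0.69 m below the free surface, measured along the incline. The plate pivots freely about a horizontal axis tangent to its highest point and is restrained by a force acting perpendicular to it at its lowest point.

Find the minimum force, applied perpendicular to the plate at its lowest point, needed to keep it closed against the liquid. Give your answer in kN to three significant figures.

P ≈ 42.7 kN

γ = 1.025 × 9.81 = 10.05525 kN/m³.
Let θ = 59° be the plate's angle to the horizontal; measure y along the incline from where the plane meets the free surface. Vertical depth h = y·sinθ with sinθ = 0.857167.
The centroid is at the centre, 1.2 m below the top of the plate, so y_c = 0.69 + 1.2 = 1.89 m and h_c = 1.89 × 0.857167 = 1.62005 m.
A = π(1.2)² = 4.52389 m².
Resultant F = γ·h_c·A = 10.05525 × 1.62005 × 4.52389 = 73.6942 kN.
I_c = πr⁴/4 = π × 1.2⁴/4 = 1.6286 m⁴.
Centre of pressure: y_p = y_c + I_c/(y_c·A) = 1.89 + 1.6286/(1.89 × 4.52389) = 1.89 + 0.190476 = 2.08048 m along the plane.
The resultant acts 1.2 + 0.190476 = 1.39048 m (along the plate) below the hinge at the top edge, so the moment about the hinge is M = F × 1.39048 = 73.6942 × 1.39048 = 102.47 kN·m.
A normal force at the bottom, 2.4 m from the hinge, must supply this moment: P = 102.47/2.4 = 42.6958 kN.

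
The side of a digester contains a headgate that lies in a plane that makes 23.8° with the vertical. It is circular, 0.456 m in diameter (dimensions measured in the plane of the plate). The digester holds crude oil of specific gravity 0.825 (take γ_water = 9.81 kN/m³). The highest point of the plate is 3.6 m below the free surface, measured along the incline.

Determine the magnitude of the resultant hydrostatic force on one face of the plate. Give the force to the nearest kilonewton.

γ = 0.825 × 9.81 = 8.09325 kN/m³.
The plate makes 23.8° with the vertical, i.e. θ = 90° − 23.8° = 66.2° to the horizontal. Measuring y along the incline from the free-surface line, vertical depth h = y·sinθ with sinθ = 0.914960.
The centroid is at the centre, 0.228 m below the top of the plate, so y_c = 3.6 + 0.228 = 3.828 m and h_c = 3.828 × 0.914960 = 3.50247 m.
A = π(0.228)² = 0.163313 m².
Resultant F = γ·h_c·A = 8.09325 × 3.50247 × 0.163313 = 4.62933 kN.

F ≈ 5 kN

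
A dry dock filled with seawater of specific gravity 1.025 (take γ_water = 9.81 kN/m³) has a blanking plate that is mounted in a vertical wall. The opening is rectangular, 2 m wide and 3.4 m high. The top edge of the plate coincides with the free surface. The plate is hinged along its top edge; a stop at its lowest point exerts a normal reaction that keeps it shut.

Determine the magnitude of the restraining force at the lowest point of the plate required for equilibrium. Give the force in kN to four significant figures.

γ = 1.025 × 9.81 = 10.05525 kN/m³.
The centroid lies 3.4/2 = 1.7 m below the top edge, so the centroid depth is h_c = 1.7 m.
A = 2 × 3.4 = 6.8 m².
Resultant F = γ·h_c·A = 10.05525 × 1.7 × 6.8 = 116.239 kN.
I_c = b·h³/12 = 2 × 3.4³/12 = 6.55067 m⁴.
Centre of pressure: y_p = y_c + I_c/(y_c·A) = 1.7 + 6.55067/(1.7 × 6.8) = 1.7 + 0.566667 = 2.26667 m along the plane.
The resultant acts 1.7 + 0.566667 = 2.26667 m (along the plate) below the hinge at the top edge, so the moment about the hinge is M = F × 2.26667 = 116.239 × 2.26667 = 263.475 kN·m.
A normal force at the bottom, 3.4 m from the hinge, must supply this moment: P = 263.475/3.4 = 77.4926 kN.

P ≈ 77.49 kN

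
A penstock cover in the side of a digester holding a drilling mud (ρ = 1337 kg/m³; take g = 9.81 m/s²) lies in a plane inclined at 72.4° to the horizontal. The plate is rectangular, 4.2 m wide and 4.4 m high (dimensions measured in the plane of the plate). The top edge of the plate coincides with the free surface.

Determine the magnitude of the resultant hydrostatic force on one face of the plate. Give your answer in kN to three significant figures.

F ≈ 508 kN

γ = ρg = 1337 × 9.81 / 1000 = 13.11597 kN/m³.
Let θ = 72.4° be the plate's angle to the horizontal; measure y along the incline from where the plane meets the free surface. Vertical depth h = y·sinθ with sinθ = 0.953191.
The centroid lies 4.4/2 = 2.2 m below the top edge, so y_c = 2.2 m and h_c = 2.2 × 0.953191 = 2.09702 m.
A = 4.2 × 4.4 = 18.48 m².
Resultant F = γ·h_c·A = 13.11597 × 2.09702 × 18.48 = 508.282 kN.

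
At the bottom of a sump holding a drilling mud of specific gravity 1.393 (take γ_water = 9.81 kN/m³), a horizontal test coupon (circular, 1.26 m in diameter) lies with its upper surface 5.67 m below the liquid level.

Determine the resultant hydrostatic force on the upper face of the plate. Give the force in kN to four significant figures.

F ≈ 96.61 kN

γ = 1.393 × 9.81 = 13.66533 kN/m³.
The plate is horizontal, so pressure is uniform at p = γ·h = 13.66533 × 5.67 = 77.4824 kN/m².
A = π(0.63)² = 1.2469 m².
F = p·A = 77.4824 × 1.2469 = 96.6128 kN.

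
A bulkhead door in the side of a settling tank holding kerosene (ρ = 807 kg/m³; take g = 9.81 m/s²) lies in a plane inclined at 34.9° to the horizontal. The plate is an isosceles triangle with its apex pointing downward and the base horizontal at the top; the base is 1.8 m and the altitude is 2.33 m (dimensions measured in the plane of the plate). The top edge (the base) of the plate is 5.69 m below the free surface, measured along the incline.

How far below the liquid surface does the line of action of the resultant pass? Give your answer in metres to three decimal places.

γ = ρg = 807 × 9.81 / 1000 = 7.91667 kN/m³.
Let θ = 34.9° be the plate's angle to the horizontal; measure y along the incline from where the plane meets the free surface. Vertical depth h = y·sinθ with sinθ = 0.572146.
With the apex down, the centroid sits h/3 = 2.33/3 = 0.776667 m below the base (the top edge), so y_c = 5.69 + 0.776667 = 6.46667 m and h_c = 6.46667 × 0.572146 = 3.69988 m.
A = ½ × 1.8 × 2.33 = 2.097 m².
Resultant F = γ·h_c·A = 7.91667 × 3.69988 × 2.097 = 61.4227 kN.
I_c = b·h³/36 = 1.8 × 2.33³/36 = 0.632467 m⁴.
Centre of pressure: y_p = y_c + I_c/(y_c·A) = 6.46667 + 0.632467/(6.46667 × 2.097) = 6.46667 + 0.04664 = 6.51331 m along the plane.
Vertically, h_p = y_p·sinθ = 6.51331 × 0.572146 = 3.72656 m.

h_p = 3.727 m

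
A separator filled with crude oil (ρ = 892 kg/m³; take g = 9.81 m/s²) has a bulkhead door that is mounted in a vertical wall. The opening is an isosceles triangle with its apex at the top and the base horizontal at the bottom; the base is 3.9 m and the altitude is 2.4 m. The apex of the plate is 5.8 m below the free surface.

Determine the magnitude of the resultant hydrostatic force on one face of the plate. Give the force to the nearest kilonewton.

F ≈ 303 kN

γ = ρg = 892 × 9.81 / 1000 = 8.75052 kN/m³.
With the apex up, the centroid sits 2h/3 = 2 × 2.4/3 = 1.6 m below the apex, so the centroid depth is h_c = 5.8 + 1.6 = 7.4 m.
A = ½ × 3.9 × 2.4 = 4.68 m².
Resultant F = γ·h_c·A = 8.75052 × 7.4 × 4.68 = 303.048 kN.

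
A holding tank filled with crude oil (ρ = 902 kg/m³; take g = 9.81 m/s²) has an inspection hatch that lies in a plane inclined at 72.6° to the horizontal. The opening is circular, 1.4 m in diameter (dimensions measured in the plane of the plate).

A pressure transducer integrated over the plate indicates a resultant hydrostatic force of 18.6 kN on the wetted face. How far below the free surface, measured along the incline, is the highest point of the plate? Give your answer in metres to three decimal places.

y_top ≈ 0.731 m

γ = ρg = 902 × 9.81 / 1000 = 8.84862 kN/m³.
A = π(0.7)² = 1.53938 m².
From F = γ·h_c·A, the centroid depth is h_c = 18.6/(8.84862 × 1.53938) = 1.3655 m.
Let θ = 72.6° be the plate's angle to the horizontal; measure y along the incline from where the plane meets the free surface. Vertical depth h = y·sinθ with sinθ = 0.954240.
Along the incline, y_c = h_c/sinθ = 1.3655/0.954240 = 1.43098 m.
The centroid is at the centre, 0.7 m below the top of the plate, so the highest point sits at y_top = 1.43098 − 0.7 = 0.73098 m along the incline.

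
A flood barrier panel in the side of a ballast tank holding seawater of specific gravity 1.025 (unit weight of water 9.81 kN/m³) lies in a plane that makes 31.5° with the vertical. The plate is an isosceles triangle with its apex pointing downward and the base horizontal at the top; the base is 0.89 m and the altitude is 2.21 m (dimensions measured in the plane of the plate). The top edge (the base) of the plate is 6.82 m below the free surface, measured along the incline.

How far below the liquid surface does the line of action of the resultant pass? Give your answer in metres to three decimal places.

h_p = 6.474 m

γ = 1.025 × 9.81 = 10.05525 kN/m³.
The plate makes 31.5° with the vertical, i.e. θ = 90° − 31.5° = 58.5° to the horizontal. Measuring y along the incline from the free-surface line, vertical depth h = y·sinθ with sinθ = 0.852640.
With the apex down, the centroid sits h/3 = 2.21/3 = 0.736667 m below the base (the top edge), so y_c = 6.82 + 0.736667 = 7.55667 m and h_c = 7.55667 × 0.852640 = 6.44312 m.
A = ½ × 0.89 × 2.21 = 0.98345 m².
Resultant F = γ·h_c·A = 10.05525 × 6.44312 × 0.98345 = 63.715 kN.
I_c = b·h³/36 = 0.89 × 2.21³/36 = 0.266848 m⁴.
Centre of pressure: y_p = y_c + I_c/(y_c·A) = 7.55667 + 0.266848/(7.55667 × 0.98345) = 7.55667 + 0.0359072 = 7.59258 m along the plane.
Vertically, h_p = y_p·sinθ = 7.59258 × 0.852640 = 6.47374 m.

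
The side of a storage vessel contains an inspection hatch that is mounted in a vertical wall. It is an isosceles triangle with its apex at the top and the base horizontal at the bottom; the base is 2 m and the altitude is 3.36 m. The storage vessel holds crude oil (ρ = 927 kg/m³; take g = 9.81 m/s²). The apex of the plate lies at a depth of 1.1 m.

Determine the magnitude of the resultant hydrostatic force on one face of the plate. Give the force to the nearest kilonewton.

γ = ρg = 927 × 9.81 / 1000 = 9.09387 kN/m³.
With the apex up, the centroid sits 2h/3 = 2 × 3.36/3 = 2.24 m below the apex, so the centroid depth is h_c = 1.1 + 2.24 = 3.34 m.
A = ½ × 2 × 3.36 = 3.36 m².
Resultant F = γ·h_c·A = 9.09387 × 3.34 × 3.36 = 102.055 kN.

F ≈ 102 kN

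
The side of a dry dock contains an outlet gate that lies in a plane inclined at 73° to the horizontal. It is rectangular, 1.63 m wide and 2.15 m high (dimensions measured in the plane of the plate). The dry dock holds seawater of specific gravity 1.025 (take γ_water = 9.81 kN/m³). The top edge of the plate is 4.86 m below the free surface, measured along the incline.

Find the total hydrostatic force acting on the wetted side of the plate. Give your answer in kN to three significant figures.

γ = 1.025 × 9.81 = 10.05525 kN/m³.
Let θ = 73° be the plate's angle to the horizontal; measure y along the incline from where the plane meets the free surface. Vertical depth h = y·sinθ with sinθ = 0.956305.
The centroid lies 2.15/2 = 1.075 m below the top edge, so y_c = 4.86 + 1.075 = 5.935 m and h_c = 5.935 × 0.956305 = 5.67567 m.
A = 1.63 × 2.15 = 3.5045 m².
Resultant F = γ·h_c·A = 10.05525 × 5.67567 × 3.5045 = 200.003 kN.

F ≈ 200 kN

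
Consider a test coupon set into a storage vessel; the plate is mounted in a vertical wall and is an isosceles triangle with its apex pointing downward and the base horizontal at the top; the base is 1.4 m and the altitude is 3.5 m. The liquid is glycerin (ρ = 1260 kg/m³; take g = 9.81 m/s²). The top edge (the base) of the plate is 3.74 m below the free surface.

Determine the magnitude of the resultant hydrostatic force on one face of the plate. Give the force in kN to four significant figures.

F ≈ 148.6 kN

γ = ρg = 1260 × 9.81 / 1000 = 12.3606 kN/m³.
With the apex down, the centroid sits h/3 = 3.5/3 = 1.16667 m below the base (the top edge), so the centroid depth is h_c = 3.74 + 1.16667 = 4.90667 m.
A = ½ × 1.4 × 3.5 = 2.45 m².
Resultant F = γ·h_c·A = 12.3606 × 4.90667 × 2.45 = 148.591 kN.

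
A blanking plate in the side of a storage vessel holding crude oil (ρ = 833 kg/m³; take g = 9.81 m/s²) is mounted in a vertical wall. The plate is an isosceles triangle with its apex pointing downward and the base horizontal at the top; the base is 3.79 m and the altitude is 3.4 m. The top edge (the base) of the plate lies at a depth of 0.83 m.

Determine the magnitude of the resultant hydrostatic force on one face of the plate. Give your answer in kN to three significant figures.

γ = ρg = 833 × 9.81 / 1000 = 8.17173 kN/m³.
With the apex down, the centroid sits h/3 = 3.4/3 = 1.13333 m below the base (the top edge), so the centroid depth is h_c = 0.83 + 1.13333 = 1.96333 m.
A = ½ × 3.79 × 3.4 = 6.443 m².
Resultant F = γ·h_c·A = 8.17173 × 1.96333 × 6.443 = 103.37 kN.

F ≈ 103 kN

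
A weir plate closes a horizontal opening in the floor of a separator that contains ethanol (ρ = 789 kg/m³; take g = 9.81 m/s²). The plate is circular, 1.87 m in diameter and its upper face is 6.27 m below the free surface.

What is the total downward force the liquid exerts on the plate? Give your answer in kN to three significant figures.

γ = ρg = 789 × 9.81 / 1000 = 7.74009 kN/m³.
The plate is horizontal, so pressure is uniform at p = γ·h = 7.74009 × 6.27 = 48.5304 kN/m².
A = π(0.935)² = 2.74646 m².
F = p·A = 48.5304 × 2.74646 = 133.287 kN.

F ≈ 133 kN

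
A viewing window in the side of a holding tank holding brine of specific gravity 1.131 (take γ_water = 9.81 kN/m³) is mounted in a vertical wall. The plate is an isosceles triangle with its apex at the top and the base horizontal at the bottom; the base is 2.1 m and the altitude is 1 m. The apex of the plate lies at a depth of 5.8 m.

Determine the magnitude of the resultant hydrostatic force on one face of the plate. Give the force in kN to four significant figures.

γ = 1.131 × 9.81 = 11.09511 kN/m³.
With the apex up, the centroid sits 2h/3 = 2 × 1/3 = 0.666667 m below the apex, so the centroid depth is h_c = 5.8 + 0.666667 = 6.46667 m.
A = ½ × 2.1 × 1 = 1.05 m².
Resultant F = γ·h_c·A = 11.09511 × 6.46667 × 1.05 = 75.3358 kN.

F ≈ 75.34 kN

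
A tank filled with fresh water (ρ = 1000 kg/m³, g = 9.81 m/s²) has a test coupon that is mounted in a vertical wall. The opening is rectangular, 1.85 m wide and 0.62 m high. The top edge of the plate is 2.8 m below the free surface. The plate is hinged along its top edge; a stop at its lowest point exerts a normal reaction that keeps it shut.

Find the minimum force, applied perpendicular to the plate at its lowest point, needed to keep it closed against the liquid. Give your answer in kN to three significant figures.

γ = ρg = 1000 × 9.81 = 9810 N/m³ = 9.81 kN/m³.
The centroid lies 0.62/2 = 0.31 m below the top edge, so the centroid depth is h_c = 2.8 + 0.31 = 3.11 m.
A = 1.85 × 0.62 = 1.147 m².
Resultant F = γ·h_c·A = 9.81 × 3.11 × 1.147 = 34.9939 kN.
I_c = b·h³/12 = 1.85 × 0.62³/12 = 0.0367422 m⁴.
Centre of pressure: y_p = y_c + I_c/(y_c·A) = 3.11 + 0.0367422/(3.11 × 1.147) = 3.11 + 0.0103001 = 3.1203 m along the plane.
The resultant acts 0.31 + 0.0103001 = 0.3203 m (along the plate) below the hinge at the top edge, so the moment about the hinge is M = F × 0.3203 = 34.9939 × 0.3203 = 11.2085 kN·m.
A normal force at the bottom, 0.62 m from the hinge, must supply this moment: P = 11.2085/0.62 = 18.0782 kN.

P ≈ 18.1 kN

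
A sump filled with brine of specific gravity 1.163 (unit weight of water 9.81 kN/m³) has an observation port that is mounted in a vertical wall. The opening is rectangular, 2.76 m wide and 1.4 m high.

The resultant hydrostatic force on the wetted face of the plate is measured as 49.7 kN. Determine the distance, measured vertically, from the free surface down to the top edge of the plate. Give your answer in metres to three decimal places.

γ = 1.163 × 9.81 = 11.40903 kN/m³.
A = 2.76 × 1.4 = 3.864 m².
From F = γ·h_c·A, the centroid depth is h_c = 49.7/(11.40903 × 3.864) = 1.12738 m.
The centroid lies 1.4/2 = 0.7 m below the top edge, so the top edge sits at h_top = 1.12738 − 0.7 = 0.42738 m below the surface.

d_top ≈ 0.427 m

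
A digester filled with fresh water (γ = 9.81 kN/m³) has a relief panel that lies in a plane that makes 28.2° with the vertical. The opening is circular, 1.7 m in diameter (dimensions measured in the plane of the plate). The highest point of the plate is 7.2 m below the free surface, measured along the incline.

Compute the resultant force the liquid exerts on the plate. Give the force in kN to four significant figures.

F ≈ 158.0 kN

γ = 9.81 kN/m³.
The plate makes 28.2° with the vertical, i.e. θ = 90° − 28.2° = 61.8° to the horizontal. Measuring y along the incline from the free-surface line, vertical depth h = y·sinθ with sinθ = 0.881303.
The centroid is at the centre, 0.85 m below the top of the plate, so y_c = 7.2 + 0.85 = 8.05 m and h_c = 8.05 × 0.881303 = 7.09449 m.
A = π(0.85)² = 2.2698 m².
Resultant F = γ·h_c·A = 9.81 × 7.09449 × 2.2698 = 157.971 kN.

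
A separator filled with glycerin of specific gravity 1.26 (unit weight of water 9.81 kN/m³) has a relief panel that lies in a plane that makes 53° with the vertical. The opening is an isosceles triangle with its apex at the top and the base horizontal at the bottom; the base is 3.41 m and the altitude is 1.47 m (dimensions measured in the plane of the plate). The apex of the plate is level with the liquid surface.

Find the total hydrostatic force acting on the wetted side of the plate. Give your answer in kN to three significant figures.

γ = 1.26 × 9.81 = 12.3606 kN/m³.
The plate makes 53° with the vertical, i.e. θ = 90° − 53° = 37° to the horizontal. Measuring y along the incline from the free-surface line, vertical depth h = y·sinθ with sinθ = 0.601815.
With the apex up, the centroid sits 2h/3 = 2 × 1.47/3 = 0.98 m below the apex, so y_c = 0.98 m and h_c = 0.98 × 0.601815 = 0.589779 m.
A = ½ × 3.41 × 1.47 = 2.50635 m².
Resultant F = γ·h_c·A = 12.3606 × 0.589779 × 2.50635 = 18.2713 kN.

F ≈ 18.3 kN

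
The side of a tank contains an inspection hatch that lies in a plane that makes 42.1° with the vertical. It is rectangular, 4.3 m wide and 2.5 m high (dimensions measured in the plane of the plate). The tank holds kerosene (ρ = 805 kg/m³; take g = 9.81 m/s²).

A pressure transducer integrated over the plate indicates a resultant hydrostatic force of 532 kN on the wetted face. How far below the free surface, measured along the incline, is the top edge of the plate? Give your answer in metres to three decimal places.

γ = ρg = 805 × 9.81 / 1000 = 7.89705 kN/m³.
A = 4.3 × 2.5 = 10.75 m².
From F = γ·h_c·A, the centroid depth is h_c = 532/(7.89705 × 10.75) = 6.26669 m.
The plate makes 42.1° with the vertical, i.e. θ = 90° − 42.1° = 47.9° to the horizontal. Measuring y along the incline from the free-surface line, vertical depth h = y·sinθ with sinθ = 0.741976.
Along the incline, y_c = h_c/sinθ = 6.26669/0.741976 = 8.44595 m.
The centroid lies 2.5/2 = 1.25 m below the top edge, so the top edge sits at y_top = 8.44595 − 1.25 = 7.19595 m along the incline.

y_top ≈ 7.196 m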